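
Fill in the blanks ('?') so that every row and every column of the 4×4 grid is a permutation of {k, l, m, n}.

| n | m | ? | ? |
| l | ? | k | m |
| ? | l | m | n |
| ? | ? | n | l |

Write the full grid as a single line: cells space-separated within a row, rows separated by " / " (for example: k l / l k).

n m l k / l n k m / k l m n / m k n l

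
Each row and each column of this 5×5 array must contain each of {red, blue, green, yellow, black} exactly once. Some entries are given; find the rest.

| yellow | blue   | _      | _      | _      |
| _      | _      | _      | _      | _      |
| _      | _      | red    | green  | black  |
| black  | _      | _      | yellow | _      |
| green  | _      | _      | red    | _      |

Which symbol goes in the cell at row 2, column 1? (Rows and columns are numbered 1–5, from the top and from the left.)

red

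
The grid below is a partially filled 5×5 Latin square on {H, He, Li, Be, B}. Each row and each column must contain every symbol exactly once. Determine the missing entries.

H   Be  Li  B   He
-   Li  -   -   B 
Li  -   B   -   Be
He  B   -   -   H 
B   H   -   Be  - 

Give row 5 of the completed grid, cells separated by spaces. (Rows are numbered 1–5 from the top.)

(r2,c1) = Be
(r3,c2) = He
(r3,c4) = H
(r4,c3) = Be
(r4,c4) = Li
(r5,c3) = He
(r5,c5) = Li

B H He Be Li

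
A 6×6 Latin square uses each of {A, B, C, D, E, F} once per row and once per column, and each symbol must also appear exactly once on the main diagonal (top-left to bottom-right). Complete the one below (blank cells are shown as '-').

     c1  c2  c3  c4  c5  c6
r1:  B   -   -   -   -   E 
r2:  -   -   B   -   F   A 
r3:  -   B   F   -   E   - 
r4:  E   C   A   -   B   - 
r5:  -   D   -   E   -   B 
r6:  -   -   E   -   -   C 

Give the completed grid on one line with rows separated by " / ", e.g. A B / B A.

B A D F C E / D E B C F A / C B F A E D / E C A D B F / F D C E A B / A F E B D C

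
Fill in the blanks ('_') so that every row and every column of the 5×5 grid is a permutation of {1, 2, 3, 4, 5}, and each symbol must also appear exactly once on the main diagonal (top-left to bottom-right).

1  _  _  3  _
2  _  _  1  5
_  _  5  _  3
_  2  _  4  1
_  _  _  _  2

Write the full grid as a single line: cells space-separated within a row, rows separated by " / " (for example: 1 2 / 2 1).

1 5 2 3 4 / 2 3 4 1 5 / 4 1 5 2 3 / 5 2 3 4 1 / 3 4 1 5 2

(r1,c5): row 1 has {1,3}; column 5 has {1,2,3,5}, so it must be 4.
(r2,c2): row 2 has {1,2,5}; column 2 has {2}; the diagonal has {1,2,4,5}, so it must be 3.
(r2,c3): row 2 has {1,2,3,5}; column 3 has {5}, so it must be 4.
(r3,c1): row 3 has {3,5}; column 1 has {1,2}, so it must be 4.
(r3,c2): row 3 has {3,4,5}; column 2 has {2,3}, so it must be 1.
(r3,c4): row 3 has {1,3,4,5}; column 4 has {1,3,4}, so it must be 2.
(r4,c3): row 4 has {1,2,4}; column 3 has {4,5}, so it must be 3.
(r5,c3): row 5 has {2}; column 3 has {3,4,5}, so it must be 1.
(r5,c4): row 5 has {1,2}; column 4 has {1,2,3,4}, so it must be 5.
(r1,c2): row 1 has {1,3,4}; column 2 has {1,2,3}, so it must be 5.
(r1,c3): row 1 has {1,3,4,5}; column 3 has {1,3,4,5}, so it must be 2.
(r4,c1): row 4 has {1,2,3,4}; column 1 has {1,2,4}, so it must be 5.
(r5,c1): row 5 has {1,2,5}; column 1 has {1,2,4,5}, so it must be 3.
(r5,c2): row 5 has {1,2,3,5}; column 2 has {1,2,3,5}, so it must be 4.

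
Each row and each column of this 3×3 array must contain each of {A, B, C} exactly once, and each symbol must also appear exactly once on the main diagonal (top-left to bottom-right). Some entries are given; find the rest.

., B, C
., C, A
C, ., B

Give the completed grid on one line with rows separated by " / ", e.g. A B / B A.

A B C / B C A / C A B

row 1 has {B,C}; column 1 has {C}; the diagonal has {B,C} — only A is left for (r1,c1).
row 2 has {A,C}; column 1 has {A,C} — only B is left for (r2,c1).
row 3 has {B,C}; column 2 has {B,C} — only A is left for (r3,c2).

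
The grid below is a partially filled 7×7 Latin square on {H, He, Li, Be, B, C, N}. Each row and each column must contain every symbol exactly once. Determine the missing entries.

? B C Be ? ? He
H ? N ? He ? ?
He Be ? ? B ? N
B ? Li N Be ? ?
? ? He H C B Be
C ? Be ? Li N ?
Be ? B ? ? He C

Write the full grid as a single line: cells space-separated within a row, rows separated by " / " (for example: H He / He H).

Li B C Be N H He / H C N B He Be Li / He Be H C B Li N / B He Li N Be C H / N Li He H C B Be / C H Be He Li N B / Be N B Li H He C

At row 3, column 3: row 3 has {He,Be,B,N}; column 3 has {He,Li,Be,B,C,N}; that leaves H.
At row 4, column 7: row 4 has {Li,Be,B,N}; column 7 has {He,Be,C,N}; that leaves H.
At row 6, column 7: row 6 has {Li,Be,C,N}; column 7 has {H,He,Be,C,N}; that leaves B.
At row 7, column 4: row 7 has {He,Be,B,C}; column 4 has {H,Be,N}; that leaves Li.
At row 2, column 7: row 2 has {H,He,N}; column 7 has {H,He,Be,B,C,N}; that leaves Li.
At row 3, column 4: row 3 has {H,He,Be,B,N}; column 4 has {H,Li,Be,N}; that leaves C.
At row 3, column 6: row 3 has {H,He,Be,B,C,N}; column 6 has {He,B,N}; that leaves Li.
At row 4, column 6: row 4 has {H,Li,Be,B,N}; column 6 has {He,Li,B,N}; that leaves C.
At row 6, column 4: row 6 has {Li,Be,B,C,N}; column 4 has {H,Li,Be,C,N}; that leaves He.
At row 1, column 6: row 1 has {He,Be,B,C}; column 6 has {He,Li,B,C,N}; that leaves H.
At row 2, column 2: row 2 has {H,He,Li,N}; column 2 has {Be,B}; that leaves C.
At row 2, column 4: row 2 has {H,He,Li,C,N}; column 4 has {H,He,Li,Be,C,N}; that leaves B.
At row 2, column 6: row 2 has {H,He,Li,B,C,N}; column 6 has {H,He,Li,B,C,N}; that leaves Be.
At row 4, column 2: row 4 has {H,Li,Be,B,C,N}; column 2 has {Be,B,C}; that leaves He.
At row 6, column 2: row 6 has {He,Li,Be,B,C,N}; column 2 has {He,Be,B,C}; that leaves H.
At row 7, column 2: row 7 has {He,Li,Be,B,C}; column 2 has {H,He,Be,B,C}; that leaves N.
At row 7, column 5: row 7 has {He,Li,Be,B,C,N}; column 5 has {He,Li,Be,B,C}; that leaves H.
At row 1, column 5: row 1 has {H,He,Be,B,C}; column 5 has {H,He,Li,Be,B,C}; that leaves N.
At row 5, column 2: row 5 has {H,He,Be,B,C}; column 2 has {H,He,Be,B,C,N}; that leaves Li.
At row 1, column 1: row 1 has {H,He,Be,B,C,N}; column 1 has {H,He,Be,B,C}; that leaves Li.
At row 5, column 1: row 5 has {H,He,Li,Be,B,C}; column 1 has {H,He,Li,Be,B,C}; that leaves N.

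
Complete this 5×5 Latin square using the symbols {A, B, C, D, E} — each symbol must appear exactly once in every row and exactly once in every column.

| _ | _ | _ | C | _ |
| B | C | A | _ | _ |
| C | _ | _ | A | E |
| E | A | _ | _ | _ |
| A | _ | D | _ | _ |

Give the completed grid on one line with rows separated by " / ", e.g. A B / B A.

D B E C A / B C A E D / C D B A E / E A C D B / A E D B C

(r1,c1) = D
(r2,c5) = D
(r3,c3) = B
(r4,c3) = C
(r4,c5) = B
(r5,c5) = C
(r1,c3) = E
(r1,c5) = A
(r2,c4) = E
(r3,c2) = D
(r4,c4) = D
(r5,c4) = B
(r1,c2) = B
(r5,c2) = E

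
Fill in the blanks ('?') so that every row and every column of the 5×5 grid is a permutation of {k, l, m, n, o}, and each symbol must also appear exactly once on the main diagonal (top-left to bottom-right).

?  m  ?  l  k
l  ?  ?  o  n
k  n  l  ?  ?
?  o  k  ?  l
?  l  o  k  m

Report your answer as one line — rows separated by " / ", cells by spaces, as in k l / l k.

o m n l k / l k m o n / k n l m o / m o k n l / n l o k m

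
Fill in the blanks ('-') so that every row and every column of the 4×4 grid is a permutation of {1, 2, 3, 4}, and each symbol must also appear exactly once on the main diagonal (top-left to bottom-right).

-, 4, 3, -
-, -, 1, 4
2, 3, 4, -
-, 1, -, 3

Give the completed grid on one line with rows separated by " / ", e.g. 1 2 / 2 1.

1 4 3 2 / 3 2 1 4 / 2 3 4 1 / 4 1 2 3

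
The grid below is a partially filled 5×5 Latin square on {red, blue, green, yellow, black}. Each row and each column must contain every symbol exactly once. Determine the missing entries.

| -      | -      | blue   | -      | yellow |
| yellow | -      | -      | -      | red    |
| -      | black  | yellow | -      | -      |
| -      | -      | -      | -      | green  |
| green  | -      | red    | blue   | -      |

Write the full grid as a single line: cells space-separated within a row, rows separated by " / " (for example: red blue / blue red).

black green blue red yellow / yellow blue green black red / red black yellow green blue / blue red black yellow green / green yellow red blue black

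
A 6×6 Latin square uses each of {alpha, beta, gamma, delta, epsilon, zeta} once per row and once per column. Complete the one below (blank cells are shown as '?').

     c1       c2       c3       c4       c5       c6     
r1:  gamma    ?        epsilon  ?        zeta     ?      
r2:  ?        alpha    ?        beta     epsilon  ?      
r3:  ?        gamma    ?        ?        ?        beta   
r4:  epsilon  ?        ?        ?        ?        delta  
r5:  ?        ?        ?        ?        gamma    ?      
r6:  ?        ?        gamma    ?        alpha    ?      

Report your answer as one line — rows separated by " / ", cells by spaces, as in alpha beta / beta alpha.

gamma beta epsilon delta zeta alpha / zeta alpha delta beta epsilon gamma / alpha gamma zeta epsilon delta beta / epsilon zeta alpha gamma beta delta / delta epsilon beta alpha gamma zeta / beta delta gamma zeta alpha epsilon

(r1,c6): row 1 has {gamma,epsilon,zeta}; column 6 has {beta,delta}, so it must be alpha.
(r3,c5): row 3 has {beta,gamma}; column 5 has {alpha,gamma,epsilon,zeta}, so it must be delta.
(r4,c5): row 4 has {delta,epsilon}; column 5 has {alpha,gamma,delta,epsilon,zeta}, so it must be beta.
(r1,c4): row 1 has {alpha,gamma,epsilon,zeta}; column 4 has {beta}, so it must be delta.
(r4,c2): row 4 has {beta,delta,epsilon}; column 2 has {alpha,gamma}, so it must be zeta.
(r4,c3): row 4 has {beta,delta,epsilon,zeta}; column 3 has {gamma,epsilon}, so it must be alpha.
(r4,c4): row 4 has {alpha,beta,delta,epsilon,zeta}; column 4 has {beta,delta}, so it must be gamma.
(r1,c2): row 1 has {alpha,gamma,delta,epsilon,zeta}; column 2 has {alpha,gamma,zeta}, so it must be beta.
(r3,c3): row 3 has {beta,gamma,delta}; column 3 has {alpha,gamma,epsilon}, so it must be zeta.
(r2,c3): row 2 has {alpha,beta,epsilon}; column 3 has {alpha,gamma,epsilon,zeta}, so it must be delta.
(r3,c1): row 3 has {beta,gamma,delta,zeta}; column 1 has {gamma,epsilon}, so it must be alpha.
(r3,c4): row 3 has {alpha,beta,gamma,delta,zeta}; column 4 has {beta,gamma,delta}, so it must be epsilon.
(r5,c3): row 5 has {gamma}; column 3 has {alpha,gamma,delta,epsilon,zeta}, so it must be beta.
(r6,c4): row 6 has {alpha,gamma}; column 4 has {beta,gamma,delta,epsilon}, so it must be zeta.
(r6,c6): row 6 has {alpha,gamma,zeta}; column 6 has {alpha,beta,delta}, so it must be epsilon.
(r2,c1): row 2 has {alpha,beta,delta,epsilon}; column 1 has {alpha,gamma,epsilon}, so it must be zeta.
(r2,c6): row 2 has {alpha,beta,delta,epsilon,zeta}; column 6 has {alpha,beta,delta,epsilon}, so it must be gamma.
(r5,c1): row 5 has {beta,gamma}; column 1 has {alpha,gamma,epsilon,zeta}, so it must be delta.
(r5,c2): row 5 has {beta,gamma,delta}; column 2 has {alpha,beta,gamma,zeta}, so it must be epsilon.
(r5,c4): row 5 has {beta,gamma,delta,epsilon}; column 4 has {beta,gamma,delta,epsilon,zeta}, so it must be alpha.
(r5,c6): row 5 has {alpha,beta,gamma,delta,epsilon}; column 6 has {alpha,beta,gamma,delta,epsilon}, so it must be zeta.
(r6,c1): row 6 has {alpha,gamma,epsilon,zeta}; column 1 has {alpha,gamma,delta,epsilon,zeta}, so it must be beta.
(r6,c2): row 6 has {alpha,beta,gamma,epsilon,zeta}; column 2 has {alpha,beta,gamma,epsilon,zeta}, so it must be delta.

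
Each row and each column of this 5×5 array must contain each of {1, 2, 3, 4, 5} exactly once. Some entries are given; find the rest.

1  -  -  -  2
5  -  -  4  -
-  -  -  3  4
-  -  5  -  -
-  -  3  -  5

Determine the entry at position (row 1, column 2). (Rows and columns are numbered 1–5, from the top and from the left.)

(r1,c3) = 4
(r1,c4) = 5
(r3,c1) = 2
(r3,c3) = 1
(r5,c1) = 4
(r1,c2) = 3

3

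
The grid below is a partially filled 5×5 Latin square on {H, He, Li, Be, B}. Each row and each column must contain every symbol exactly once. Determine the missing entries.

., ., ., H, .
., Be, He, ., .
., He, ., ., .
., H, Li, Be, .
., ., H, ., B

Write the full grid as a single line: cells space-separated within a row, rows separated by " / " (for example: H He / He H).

At row 4, column 5: row 4 has {H,Li,Be}; column 5 has {B}; that leaves He.
At row 5, column 2: row 5 has {H,B}; column 2 has {H,He,Be}; that leaves Li.
At row 5, column 4: row 5 has {H,Li,B}; column 4 has {H,Be}; that leaves He.
At row 1, column 2: row 1 has {H}; column 2 has {H,He,Li,Be}; that leaves B.
At row 1, column 3: row 1 has {H,B}; column 3 has {H,He,Li}; that leaves Be.
At row 1, column 5: row 1 has {H,Be,B}; column 5 has {He,B}; that leaves Li.
At row 2, column 5: row 2 has {He,Be}; column 5 has {He,Li,B}; that leaves H.
At row 3, column 3: row 3 has {He}; column 3 has {H,He,Li,Be}; that leaves B.
At row 3, column 4: row 3 has {He,B}; column 4 has {H,He,Be}; that leaves Li.
At row 3, column 5: row 3 has {He,Li,B}; column 5 has {H,He,Li,B}; that leaves Be.
At row 4, column 1: row 4 has {H,He,Li,Be}; column 1 is empty so far; that leaves B.
At row 5, column 1: row 5 has {H,He,Li,B}; column 1 has {B}; that leaves Be.
At row 1, column 1: row 1 has {H,Li,Be,B}; column 1 has {Be,B}; that leaves He.
At row 2, column 1: row 2 has {H,He,Be}; column 1 has {He,Be,B}; that leaves Li.
At row 2, column 4: row 2 has {H,He,Li,Be}; column 4 has {H,He,Li,Be}; that leaves B.
At row 3, column 1: row 3 has {He,Li,Be,B}; column 1 has {He,Li,Be,B}; that leaves H.

He B Be H Li / Li Be He B H / H He B Li Be / B H Li Be He / Be Li H He B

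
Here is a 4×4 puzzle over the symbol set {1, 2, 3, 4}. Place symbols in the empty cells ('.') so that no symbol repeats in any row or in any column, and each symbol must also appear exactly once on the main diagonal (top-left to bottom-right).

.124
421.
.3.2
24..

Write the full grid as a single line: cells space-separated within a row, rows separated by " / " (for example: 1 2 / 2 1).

3 1 2 4 / 4 2 1 3 / 1 3 4 2 / 2 4 3 1

Cell (r1,c1): row 1 has {1,2,4}; column 1 has {2,4}; the diagonal has {2} → 3.
Cell (r2,c4): row 2 has {1,2,4}; column 4 has {2,4} → 3.
Cell (r3,c1): row 3 has {2,3}; column 1 has {2,3,4} → 1.
Cell (r3,c3): row 3 has {1,2,3}; column 3 has {1,2}; the diagonal has {2,3} → 4.
Cell (r4,c3): row 4 has {2,4}; column 3 has {1,2,4} → 3.
Cell (r4,c4): row 4 has {2,3,4}; column 4 has {2,3,4}; the diagonal has {2,3,4} → 1.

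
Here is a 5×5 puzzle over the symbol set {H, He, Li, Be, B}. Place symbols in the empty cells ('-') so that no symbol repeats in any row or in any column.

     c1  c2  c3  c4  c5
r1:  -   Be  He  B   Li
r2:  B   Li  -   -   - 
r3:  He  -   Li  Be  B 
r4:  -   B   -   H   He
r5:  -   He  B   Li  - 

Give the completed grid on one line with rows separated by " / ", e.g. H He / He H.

H Be He B Li / B Li H He Be / He H Li Be B / Li B Be H He / Be He B Li H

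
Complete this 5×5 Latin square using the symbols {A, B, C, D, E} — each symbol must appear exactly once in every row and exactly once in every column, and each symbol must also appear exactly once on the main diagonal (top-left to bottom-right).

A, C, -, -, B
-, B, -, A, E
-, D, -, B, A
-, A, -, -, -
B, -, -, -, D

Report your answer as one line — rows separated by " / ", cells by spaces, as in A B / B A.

At row 4, column 5: row 4 has {A}; column 5 has {A,B,D,E}; that leaves C.
At row 5, column 2: row 5 has {B,D}; column 2 has {A,B,C,D}; that leaves E.
At row 5, column 4: row 5 has {B,D,E}; column 4 has {A,B}; that leaves C.
At row 4, column 4: row 4 has {A,C}; column 4 has {A,B,C}; the diagonal has {A,B,D}; that leaves E.
At row 5, column 3: row 5 has {B,C,D,E}; column 3 is empty so far; that leaves A.
At row 1, column 4: row 1 has {A,B,C}; column 4 has {A,B,C,E}; that leaves D.
At row 3, column 3: row 3 has {A,B,D}; column 3 has {A}; the diagonal has {A,B,D,E}; that leaves C.
At row 4, column 1: row 4 has {A,C,E}; column 1 has {A,B}; that leaves D.
At row 4, column 3: row 4 has {A,C,D,E}; column 3 has {A,C}; that leaves B.
At row 1, column 3: row 1 has {A,B,C,D}; column 3 has {A,B,C}; that leaves E.
At row 2, column 1: row 2 has {A,B,E}; column 1 has {A,B,D}; that leaves C.
At row 2, column 3: row 2 has {A,B,C,E}; column 3 has {A,B,C,E}; that leaves D.
At row 3, column 1: row 3 has {A,B,C,D}; column 1 has {A,B,C,D}; that leaves E.

A C E D B / C B D A E / E D C B A / D A B E C / B E A C D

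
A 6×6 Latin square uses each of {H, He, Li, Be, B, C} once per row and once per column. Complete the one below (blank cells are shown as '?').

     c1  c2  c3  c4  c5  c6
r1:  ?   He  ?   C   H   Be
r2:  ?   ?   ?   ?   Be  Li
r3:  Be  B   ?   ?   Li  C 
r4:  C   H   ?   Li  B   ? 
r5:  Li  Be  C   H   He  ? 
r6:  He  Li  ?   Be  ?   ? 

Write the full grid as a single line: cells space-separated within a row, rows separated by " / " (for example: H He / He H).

(r1,c1) = B
(r1,c3) = Li
(r2,c1) = H
(r2,c2) = C
(r3,c4) = He
(r4,c6) = He
(r5,c6) = B
(r6,c5) = C
(r6,c6) = H
(r2,c4) = B
(r3,c3) = H
(r4,c3) = Be
(r6,c3) = B
(r2,c3) = He

B He Li C H Be / H C He B Be Li / Be B H He Li C / C H Be Li B He / Li Be C H He B / He Li B Be C H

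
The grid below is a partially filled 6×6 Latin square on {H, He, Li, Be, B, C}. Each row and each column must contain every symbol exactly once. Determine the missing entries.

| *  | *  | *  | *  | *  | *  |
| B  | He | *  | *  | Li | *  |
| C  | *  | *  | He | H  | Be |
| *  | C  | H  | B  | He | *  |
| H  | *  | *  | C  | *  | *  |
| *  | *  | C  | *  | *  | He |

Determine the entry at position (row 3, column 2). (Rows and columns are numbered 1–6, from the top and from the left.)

B

Cell (r2,c3): row 2 has {He,Li,B}; column 3 has {H,C} → Be.
Cell (r2,c4): row 2 has {He,Li,Be,B}; column 4 has {He,B,C} → H.
Cell (r2,c6): row 2 has {H,He,Li,Be,B}; column 6 has {He,Be} → C.
Cell (r4,c6): row 4 has {H,He,B,C}; column 6 has {He,Be,C} → Li.
Cell (r5,c6): row 5 has {H,C}; column 6 has {He,Li,Be,C} → B.
Cell (r1,c6): row 1 is empty so far; column 6 has {He,Li,Be,B,C} → H.
Cell (r4,c1): row 4 has {H,He,Li,B,C}; column 1 has {H,B,C} → Be.
Cell (r5,c5): row 5 has {H,B,C}; column 5 has {H,He,Li} → Be.
Cell (r6,c1): row 6 has {He,C}; column 1 has {H,Be,B,C} → Li.
Cell (r6,c4): row 6 has {He,Li,C}; column 4 has {H,He,B,C} → Be.
Cell (r6,c5): row 6 has {He,Li,Be,C}; column 5 has {H,He,Li,Be} → B.
Cell (r1,c1): row 1 has {H}; column 1 has {H,Li,Be,B,C} → He.
Cell (r1,c4): row 1 has {H,He}; column 4 has {H,He,Be,B,C} → Li.
Cell (r1,c5): row 1 has {H,He,Li}; column 5 has {H,He,Li,Be,B} → C.
Cell (r5,c2): row 5 has {H,Be,B,C}; column 2 has {He,C} → Li.
Cell (r5,c3): row 5 has {H,Li,Be,B,C}; column 3 has {H,Be,C} → He.
Cell (r6,c2): row 6 has {He,Li,Be,B,C}; column 2 has {He,Li,C} → H.
Cell (r1,c3): row 1 has {H,He,Li,C}; column 3 has {H,He,Be,C} → B.
Cell (r3,c2): row 3 has {H,He,Be,C}; column 2 has {H,He,Li,C} → B.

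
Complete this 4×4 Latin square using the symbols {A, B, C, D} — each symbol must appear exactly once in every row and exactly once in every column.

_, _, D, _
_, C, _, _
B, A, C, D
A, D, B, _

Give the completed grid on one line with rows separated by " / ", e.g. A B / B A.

C B D A / D C A B / B A C D / A D B C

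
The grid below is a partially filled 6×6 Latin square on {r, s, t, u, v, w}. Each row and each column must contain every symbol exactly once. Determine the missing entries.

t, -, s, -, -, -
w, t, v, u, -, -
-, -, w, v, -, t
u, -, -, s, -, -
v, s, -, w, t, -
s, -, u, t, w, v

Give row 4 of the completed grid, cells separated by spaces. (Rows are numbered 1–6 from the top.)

Cell (r1,c4): row 1 has {s,t}; column 4 has {s,t,u,v,w} → r.
Cell (r3,c1): row 3 has {t,v,w}; column 1 has {s,t,u,v,w} → r.
Cell (r3,c2): row 3 has {r,t,v,w}; column 2 has {s,t} → u.
Cell (r3,c5): row 3 has {r,t,u,v,w}; column 5 has {t,w} → s.
Cell (r5,c3): row 5 has {s,t,v,w}; column 3 has {s,u,v,w} → r.
Cell (r5,c6): row 5 has {r,s,t,v,w}; column 6 has {t,v} → u.
Cell (r6,c2): row 6 has {s,t,u,v,w}; column 2 has {s,t,u} → r.
Cell (r1,c6): row 1 has {r,s,t}; column 6 has {t,u,v} → w.
Cell (r2,c5): row 2 has {t,u,v,w}; column 5 has {s,t,w} → r.
Cell (r2,c6): row 2 has {r,t,u,v,w}; column 6 has {t,u,v,w} → s.
Cell (r4,c3): row 4 has {s,u}; column 3 has {r,s,u,v,w} → t.
Cell (r4,c5): row 4 has {s,t,u}; column 5 has {r,s,t,w} → v.
Cell (r4,c6): row 4 has {s,t,u,v}; column 6 has {s,t,u,v,w} → r.
Cell (r1,c2): row 1 has {r,s,t,w}; column 2 has {r,s,t,u} → v.
Cell (r1,c5): row 1 has {r,s,t,v,w}; column 5 has {r,s,t,v,w} → u.
Cell (r4,c2): row 4 has {r,s,t,u,v}; column 2 has {r,s,t,u,v} → w.

u w t s v r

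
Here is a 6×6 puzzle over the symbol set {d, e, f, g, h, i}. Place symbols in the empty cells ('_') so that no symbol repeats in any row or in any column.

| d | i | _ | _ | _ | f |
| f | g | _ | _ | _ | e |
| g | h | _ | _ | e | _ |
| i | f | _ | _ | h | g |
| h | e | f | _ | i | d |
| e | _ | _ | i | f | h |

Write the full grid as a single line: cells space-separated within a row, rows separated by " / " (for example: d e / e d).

d i h e g f / f g i h d e / g h d f e i / i f e d h g / h e f g i d / e d g i f h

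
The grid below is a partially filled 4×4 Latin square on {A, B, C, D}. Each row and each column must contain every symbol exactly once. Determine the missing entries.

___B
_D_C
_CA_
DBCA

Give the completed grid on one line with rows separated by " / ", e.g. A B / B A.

C A D B / A D B C / B C A D / D B C A

(r1,c2): row 1 has {B}; column 2 has {B,C,D}, so it must be A.
(r1,c3): row 1 has {A,B}; column 3 has {A,C}, so it must be D.
(r2,c3): row 2 has {C,D}; column 3 has {A,C,D}, so it must be B.
(r3,c1): row 3 has {A,C}; column 1 has {D}, so it must be B.
(r3,c4): row 3 has {A,B,C}; column 4 has {A,B,C}, so it must be D.
(r1,c1): row 1 has {A,B,D}; column 1 has {B,D}, so it must be C.
(r2,c1): row 2 has {B,C,D}; column 1 has {B,C,D}, so it must be A.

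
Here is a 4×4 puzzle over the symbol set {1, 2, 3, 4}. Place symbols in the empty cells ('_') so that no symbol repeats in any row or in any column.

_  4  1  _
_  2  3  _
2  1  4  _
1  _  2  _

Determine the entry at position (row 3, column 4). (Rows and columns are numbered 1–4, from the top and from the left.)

3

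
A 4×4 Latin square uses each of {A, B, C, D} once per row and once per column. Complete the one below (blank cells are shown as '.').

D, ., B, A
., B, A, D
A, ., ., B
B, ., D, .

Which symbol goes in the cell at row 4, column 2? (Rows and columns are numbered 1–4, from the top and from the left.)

A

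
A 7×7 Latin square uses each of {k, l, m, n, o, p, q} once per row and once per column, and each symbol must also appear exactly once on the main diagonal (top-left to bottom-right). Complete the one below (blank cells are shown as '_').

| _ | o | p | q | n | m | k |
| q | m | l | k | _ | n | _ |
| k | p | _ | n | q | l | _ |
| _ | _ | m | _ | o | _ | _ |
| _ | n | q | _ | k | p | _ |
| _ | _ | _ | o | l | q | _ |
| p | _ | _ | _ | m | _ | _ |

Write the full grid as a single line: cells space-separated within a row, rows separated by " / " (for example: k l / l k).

At row 1, column 1: row 1 has {k,m,n,o,p,q}; column 1 has {k,p,q}; the diagonal has {k,m,q}; that leaves l.
At row 2, column 5: row 2 has {k,l,m,n,q}; column 5 has {k,l,m,n,o,q}; that leaves p.
At row 2, column 7: row 2 has {k,l,m,n,p,q}; column 7 has {k}; that leaves o.
At row 3, column 3: row 3 has {k,l,n,p,q}; column 3 has {l,m,p,q}; the diagonal has {k,l,m,q}; that leaves o.
At row 3, column 7: row 3 has {k,l,n,o,p,q}; column 7 has {k,o}; that leaves m.
At row 4, column 1: row 4 has {m,o}; column 1 has {k,l,p,q}; that leaves n.
At row 4, column 4: row 4 has {m,n,o}; column 4 has {k,n,o,q}; the diagonal has {k,l,m,o,q}; that leaves p.
At row 4, column 6: row 4 has {m,n,o,p}; column 6 has {l,m,n,p,q}; that leaves k.
At row 5, column 7: row 5 has {k,n,p,q}; column 7 has {k,m,o}; that leaves l.
At row 6, column 1: row 6 has {l,o,q}; column 1 has {k,l,n,p,q}; that leaves m.
At row 6, column 2: row 6 has {l,m,o,q}; column 2 has {m,n,o,p}; that leaves k.
At row 6, column 3: row 6 has {k,l,m,o,q}; column 3 has {l,m,o,p,q}; that leaves n.
At row 6, column 7: row 6 has {k,l,m,n,o,q}; column 7 has {k,l,m,o}; that leaves p.
At row 7, column 3: row 7 has {m,p}; column 3 has {l,m,n,o,p,q}; that leaves k.
At row 7, column 4: row 7 has {k,m,p}; column 4 has {k,n,o,p,q}; that leaves l.
At row 7, column 6: row 7 has {k,l,m,p}; column 6 has {k,l,m,n,p,q}; that leaves o.
At row 7, column 7: row 7 has {k,l,m,o,p}; column 7 has {k,l,m,o,p}; the diagonal has {k,l,m,o,p,q}; that leaves n.
At row 4, column 7: row 4 has {k,m,n,o,p}; column 7 has {k,l,m,n,o,p}; that leaves q.
At row 5, column 1: row 5 has {k,l,n,p,q}; column 1 has {k,l,m,n,p,q}; that leaves o.
At row 5, column 4: row 5 has {k,l,n,o,p,q}; column 4 has {k,l,n,o,p,q}; that leaves m.
At row 7, column 2: row 7 has {k,l,m,n,o,p}; column 2 has {k,m,n,o,p}; that leaves q.
At row 4, column 2: row 4 has {k,m,n,o,p,q}; column 2 has {k,m,n,o,p,q}; that leaves l.

l o p q n m k / q m l k p n o / k p o n q l m / n l m p o k q / o n q m k p l / m k n o l q p / p q k l m o n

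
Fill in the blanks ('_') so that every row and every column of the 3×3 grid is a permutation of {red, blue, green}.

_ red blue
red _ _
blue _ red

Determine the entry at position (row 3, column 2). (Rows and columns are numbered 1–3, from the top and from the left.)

green

(r1,c1) = green
(r2,c3) = green
(r3,c2) = green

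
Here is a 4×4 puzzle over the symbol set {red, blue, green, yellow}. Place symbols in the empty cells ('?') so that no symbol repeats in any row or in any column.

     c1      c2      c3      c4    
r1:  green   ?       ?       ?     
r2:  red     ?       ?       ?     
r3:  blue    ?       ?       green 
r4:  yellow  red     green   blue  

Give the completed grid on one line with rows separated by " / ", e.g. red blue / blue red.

green blue yellow red / red green blue yellow / blue yellow red green / yellow red green blue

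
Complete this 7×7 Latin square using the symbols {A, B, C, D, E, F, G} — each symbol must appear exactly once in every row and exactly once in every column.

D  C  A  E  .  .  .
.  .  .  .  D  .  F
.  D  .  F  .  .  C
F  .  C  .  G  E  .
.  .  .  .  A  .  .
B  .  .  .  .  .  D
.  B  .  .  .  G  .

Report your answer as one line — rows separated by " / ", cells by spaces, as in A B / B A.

D C A E B F G / G E B A D C F / A D G F E B C / F A C D G E B / C G F B A D E / B F E G C A D / E B D C F G A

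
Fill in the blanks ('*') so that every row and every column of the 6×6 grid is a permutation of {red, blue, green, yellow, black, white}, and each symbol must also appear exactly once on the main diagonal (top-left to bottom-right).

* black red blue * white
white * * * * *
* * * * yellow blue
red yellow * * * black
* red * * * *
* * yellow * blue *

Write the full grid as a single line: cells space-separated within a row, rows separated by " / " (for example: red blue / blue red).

yellow black red blue green white / white blue black yellow red green / black green white red yellow blue / red yellow blue green white black / blue red green white black yellow / green white yellow black blue red

At row 1, column 5: row 1 has {red,blue,black,white}; column 5 has {blue,yellow}; that leaves green.
At row 4, column 5: row 4 has {red,yellow,black}; column 5 has {blue,green,yellow}; that leaves white.
At row 5, column 5: row 5 has {red}; column 5 has {blue,green,yellow,white}; the diagonal is empty so far; that leaves black.
At row 1, column 1: row 1 has {red,blue,green,black,white}; column 1 has {red,white}; the diagonal has {black}; that leaves yellow.
At row 2, column 5: row 2 has {white}; column 5 has {blue,green,yellow,black,white}; that leaves red.
At row 4, column 4: row 4 has {red,yellow,black,white}; column 4 has {blue}; the diagonal has {yellow,black}; that leaves green.
At row 6, column 6: row 6 has {blue,yellow}; column 6 has {blue,black,white}; the diagonal has {green,yellow,black}; that leaves red.
At row 2, column 2: row 2 has {red,white}; column 2 has {red,yellow,black}; the diagonal has {red,green,yellow,black}; that leaves blue.
At row 3, column 3: row 3 has {blue,yellow}; column 3 has {red,yellow}; the diagonal has {red,blue,green,yellow,black}; that leaves white.
At row 4, column 3: row 4 has {red,green,yellow,black,white}; column 3 has {red,yellow,white}; that leaves blue.
At row 5, column 3: row 5 has {red,black}; column 3 has {red,blue,yellow,white}; that leaves green.
At row 5, column 6: row 5 has {red,green,black}; column 6 has {red,blue,black,white}; that leaves yellow.
At row 2, column 3: row 2 has {red,blue,white}; column 3 has {red,blue,green,yellow,white}; that leaves black.
At row 2, column 4: row 2 has {red,blue,black,white}; column 4 has {blue,green}; that leaves yellow.
At row 2, column 6: row 2 has {red,blue,yellow,black,white}; column 6 has {red,blue,yellow,black,white}; that leaves green.
At row 3, column 2: row 3 has {blue,yellow,white}; column 2 has {red,blue,yellow,black}; that leaves green.
At row 5, column 1: row 5 has {red,green,yellow,black}; column 1 has {red,yellow,white}; that leaves blue.
At row 5, column 4: row 5 has {red,blue,green,yellow,black}; column 4 has {blue,green,yellow}; that leaves white.
At row 6, column 2: row 6 has {red,blue,yellow}; column 2 has {red,blue,green,yellow,black}; that leaves white.
At row 6, column 4: row 6 has {red,blue,yellow,white}; column 4 has {blue,green,yellow,white}; that leaves black.
At row 3, column 1: row 3 has {blue,green,yellow,white}; column 1 has {red,blue,yellow,white}; that leaves black.
At row 3, column 4: row 3 has {blue,green,yellow,black,white}; column 4 has {blue,green,yellow,black,white}; that leaves red.
At row 6, column 1: row 6 has {red,blue,yellow,black,white}; column 1 has {red,blue,yellow,black,white}; that leaves green.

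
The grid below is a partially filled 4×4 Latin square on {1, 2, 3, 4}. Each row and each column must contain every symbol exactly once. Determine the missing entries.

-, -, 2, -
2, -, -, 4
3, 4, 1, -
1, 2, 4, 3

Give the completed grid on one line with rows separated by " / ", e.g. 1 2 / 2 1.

(r1,c1) = 4
(r1,c4) = 1
(r2,c3) = 3
(r3,c4) = 2
(r1,c2) = 3
(r2,c2) = 1

4 3 2 1 / 2 1 3 4 / 3 4 1 2 / 1 2 4 3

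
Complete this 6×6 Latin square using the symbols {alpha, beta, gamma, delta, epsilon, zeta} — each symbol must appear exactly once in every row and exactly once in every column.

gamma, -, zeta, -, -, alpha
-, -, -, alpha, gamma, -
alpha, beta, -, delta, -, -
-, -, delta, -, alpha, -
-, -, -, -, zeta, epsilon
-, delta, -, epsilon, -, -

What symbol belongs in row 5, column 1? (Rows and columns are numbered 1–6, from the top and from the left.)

delta

row 1 has {alpha,gamma,zeta}; column 2 has {beta,delta} — only epsilon is left for (r1,c2).
row 1 has {alpha,gamma,epsilon,zeta}; column 4 has {alpha,delta,epsilon} — only beta is left for (r1,c4).
row 1 has {alpha,beta,gamma,epsilon,zeta}; column 5 has {alpha,gamma,zeta} — only delta is left for (r1,c5).
row 2 has {alpha,gamma}; column 2 has {beta,delta,epsilon} — only zeta is left for (r2,c2).
row 3 has {alpha,beta,delta}; column 5 has {alpha,gamma,delta,zeta} — only epsilon is left for (r3,c5).
row 4 has {alpha,delta}; column 2 has {beta,delta,epsilon,zeta} — only gamma is left for (r4,c2).
row 4 has {alpha,gamma,delta}; column 4 has {alpha,beta,delta,epsilon} — only zeta is left for (r4,c4).
row 4 has {alpha,gamma,delta,zeta}; column 6 has {alpha,epsilon} — only beta is left for (r4,c6).
row 5 has {epsilon,zeta}; column 2 has {beta,gamma,delta,epsilon,zeta} — only alpha is left for (r5,c2).
row 5 has {alpha,epsilon,zeta}; column 4 has {alpha,beta,delta,epsilon,zeta} — only gamma is left for (r5,c4).
row 6 has {delta,epsilon}; column 5 has {alpha,gamma,delta,epsilon,zeta} — only beta is left for (r6,c5).
row 2 has {alpha,gamma,zeta}; column 6 has {alpha,beta,epsilon} — only delta is left for (r2,c6).
row 3 has {alpha,beta,delta,epsilon}; column 3 has {delta,zeta} — only gamma is left for (r3,c3).
row 3 has {alpha,beta,gamma,delta,epsilon}; column 6 has {alpha,beta,delta,epsilon} — only zeta is left for (r3,c6).
row 4 has {alpha,beta,gamma,delta,zeta}; column 1 has {alpha,gamma} — only epsilon is left for (r4,c1).
row 5 has {alpha,gamma,epsilon,zeta}; column 3 has {gamma,delta,zeta} — only beta is left for (r5,c3).
row 6 has {beta,delta,epsilon}; column 1 has {alpha,gamma,epsilon} — only zeta is left for (r6,c1).
row 6 has {beta,delta,epsilon,zeta}; column 3 has {beta,gamma,delta,zeta} — only alpha is left for (r6,c3).
row 6 has {alpha,beta,delta,epsilon,zeta}; column 6 has {alpha,beta,delta,epsilon,zeta} — only gamma is left for (r6,c6).
row 2 has {alpha,gamma,delta,zeta}; column 1 has {alpha,gamma,epsilon,zeta} — only beta is left for (r2,c1).
row 2 has {alpha,beta,gamma,delta,zeta}; column 3 has {alpha,beta,gamma,delta,zeta} — only epsilon is left for (r2,c3).
row 5 has {alpha,beta,gamma,epsilon,zeta}; column 1 has {alpha,beta,gamma,epsilon,zeta} — only delta is left for (r5,c1).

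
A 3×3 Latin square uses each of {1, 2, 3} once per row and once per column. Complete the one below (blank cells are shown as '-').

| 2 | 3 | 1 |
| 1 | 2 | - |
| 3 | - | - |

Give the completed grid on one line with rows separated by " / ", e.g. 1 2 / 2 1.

(r2,c3) = 3
(r3,c2) = 1
(r3,c3) = 2

2 3 1 / 1 2 3 / 3 1 2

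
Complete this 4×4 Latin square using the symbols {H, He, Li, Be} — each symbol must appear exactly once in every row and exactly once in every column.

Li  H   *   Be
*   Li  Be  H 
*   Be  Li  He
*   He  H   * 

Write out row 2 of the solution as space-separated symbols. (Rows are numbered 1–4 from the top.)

(r1,c3) = He
(r2,c1) = He

He Li Be H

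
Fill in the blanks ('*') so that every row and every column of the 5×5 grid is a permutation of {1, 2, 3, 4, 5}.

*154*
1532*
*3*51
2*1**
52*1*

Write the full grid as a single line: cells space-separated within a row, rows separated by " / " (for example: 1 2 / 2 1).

3 1 5 4 2 / 1 5 3 2 4 / 4 3 2 5 1 / 2 4 1 3 5 / 5 2 4 1 3

(r1,c1) = 3
(r1,c5) = 2
(r2,c5) = 4
(r3,c1) = 4
(r3,c3) = 2
(r4,c2) = 4
(r4,c4) = 3
(r4,c5) = 5
(r5,c3) = 4
(r5,c5) = 3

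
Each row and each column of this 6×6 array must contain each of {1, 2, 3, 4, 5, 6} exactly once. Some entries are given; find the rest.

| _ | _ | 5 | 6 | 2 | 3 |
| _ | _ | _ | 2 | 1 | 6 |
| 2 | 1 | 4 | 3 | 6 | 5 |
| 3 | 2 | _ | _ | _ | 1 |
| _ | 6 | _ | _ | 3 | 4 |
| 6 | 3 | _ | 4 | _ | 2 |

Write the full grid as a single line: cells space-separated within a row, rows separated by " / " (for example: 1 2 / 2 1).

(r1,c2) = 4
(r2,c2) = 5
(r2,c3) = 3
(r4,c3) = 6
(r4,c4) = 5
(r4,c5) = 4
(r5,c4) = 1
(r6,c3) = 1
(r6,c5) = 5
(r1,c1) = 1
(r2,c1) = 4
(r5,c1) = 5
(r5,c3) = 2

1 4 5 6 2 3 / 4 5 3 2 1 6 / 2 1 4 3 6 5 / 3 2 6 5 4 1 / 5 6 2 1 3 4 / 6 3 1 4 5 2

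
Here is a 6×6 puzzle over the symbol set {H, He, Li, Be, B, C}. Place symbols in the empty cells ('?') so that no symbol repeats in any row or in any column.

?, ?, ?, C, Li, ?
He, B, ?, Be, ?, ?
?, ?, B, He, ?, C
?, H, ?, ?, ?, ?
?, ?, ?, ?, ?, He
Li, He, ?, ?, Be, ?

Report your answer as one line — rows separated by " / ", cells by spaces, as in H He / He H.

Cell (r1,c2): row 1 has {Li,C}; column 2 has {H,He,B} → Be.
Cell (r3,c2): row 3 has {He,B,C}; column 2 has {H,He,Be,B} → Li.
Cell (r3,c5): row 3 has {He,Li,B,C}; column 5 has {Li,Be} → H.
Cell (r5,c2): row 5 has {He}; column 2 has {H,He,Li,Be,B} → C.
Cell (r5,c5): row 5 has {He,C}; column 5 has {H,Li,Be} → B.
Cell (r2,c5): row 2 has {He,Be,B}; column 5 has {H,Li,Be,B} → C.
Cell (r3,c1): row 3 has {H,He,Li,B,C}; column 1 has {He,Li} → Be.
Cell (r4,c5): row 4 has {H}; column 5 has {H,Li,Be,B,C} → He.
Cell (r5,c1): row 5 has {He,B,C}; column 1 has {He,Li,Be} → H.
Cell (r5,c4): row 5 has {H,He,B,C}; column 4 has {He,Be,C} → Li.
Cell (r1,c1): row 1 has {Li,Be,C}; column 1 has {H,He,Li,Be} → B.
Cell (r1,c6): row 1 has {Li,Be,B,C}; column 6 has {He,C} → H.
Cell (r2,c6): row 2 has {He,Be,B,C}; column 6 has {H,He,C} → Li.
Cell (r4,c1): row 4 has {H,He}; column 1 has {H,He,Li,Be,B} → C.
Cell (r4,c4): row 4 has {H,He,C}; column 4 has {He,Li,Be,C} → B.
Cell (r4,c6): row 4 has {H,He,B,C}; column 6 has {H,He,Li,C} → Be.
Cell (r5,c3): row 5 has {H,He,Li,B,C}; column 3 has {B} → Be.
Cell (r6,c4): row 6 has {He,Li,Be}; column 4 has {He,Li,Be,B,C} → H.
Cell (r6,c6): row 6 has {H,He,Li,Be}; column 6 has {H,He,Li,Be,C} → B.
Cell (r1,c3): row 1 has {H,Li,Be,B,C}; column 3 has {Be,B} → He.
Cell (r2,c3): row 2 has {He,Li,Be,B,C}; column 3 has {He,Be,B} → H.
Cell (r4,c3): row 4 has {H,He,Be,B,C}; column 3 has {H,He,Be,B} → Li.
Cell (r6,c3): row 6 has {H,He,Li,Be,B}; column 3 has {H,He,Li,Be,B} → C.

B Be He C Li H / He B H Be C Li / Be Li B He H C / C H Li B He Be / H C Be Li B He / Li He C H Be B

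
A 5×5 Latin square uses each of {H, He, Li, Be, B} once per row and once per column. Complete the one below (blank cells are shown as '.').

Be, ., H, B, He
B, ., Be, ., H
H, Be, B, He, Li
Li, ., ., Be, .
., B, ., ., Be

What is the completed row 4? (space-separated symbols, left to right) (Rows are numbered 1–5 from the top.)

Li H He Be B

(r1,c2) = Li
(r2,c2) = He
(r2,c4) = Li
(r4,c2) = H
(r4,c3) = He
(r4,c5) = B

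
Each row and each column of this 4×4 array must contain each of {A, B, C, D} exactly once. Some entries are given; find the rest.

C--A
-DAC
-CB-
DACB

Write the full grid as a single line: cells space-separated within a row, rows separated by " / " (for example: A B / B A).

C B D A / B D A C / A C B D / D A C B

(r1,c2) = B
(r1,c3) = D
(r2,c1) = B
(r3,c1) = A
(r3,c4) = D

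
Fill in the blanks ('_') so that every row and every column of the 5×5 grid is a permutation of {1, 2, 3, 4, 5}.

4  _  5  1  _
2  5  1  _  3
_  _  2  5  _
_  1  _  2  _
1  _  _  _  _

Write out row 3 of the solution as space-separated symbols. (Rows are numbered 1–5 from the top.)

3 4 2 5 1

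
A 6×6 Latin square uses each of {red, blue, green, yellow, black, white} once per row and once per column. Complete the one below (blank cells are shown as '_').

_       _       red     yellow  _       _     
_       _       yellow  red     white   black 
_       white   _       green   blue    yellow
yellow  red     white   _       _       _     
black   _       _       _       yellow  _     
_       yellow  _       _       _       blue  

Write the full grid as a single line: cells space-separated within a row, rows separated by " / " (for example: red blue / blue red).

blue black red yellow green white / green blue yellow red white black / red white black green blue yellow / yellow red white blue black green / black green blue white yellow red / white yellow green black red blue

(r3,c1) = red
(r3,c3) = black
(r4,c6) = green
(r6,c3) = green
(r1,c6) = white
(r4,c5) = black
(r5,c3) = blue
(r5,c4) = white
(r5,c6) = red
(r6,c1) = white
(r6,c4) = black
(r6,c5) = red
(r1,c5) = green
(r4,c4) = blue
(r5,c2) = green
(r1,c1) = blue
(r1,c2) = black
(r2,c1) = green
(r2,c2) = blue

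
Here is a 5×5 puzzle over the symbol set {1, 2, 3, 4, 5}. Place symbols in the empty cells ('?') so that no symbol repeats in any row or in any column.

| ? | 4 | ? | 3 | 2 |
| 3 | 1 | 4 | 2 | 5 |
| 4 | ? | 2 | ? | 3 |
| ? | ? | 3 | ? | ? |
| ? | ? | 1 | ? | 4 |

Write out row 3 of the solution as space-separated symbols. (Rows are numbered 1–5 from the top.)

(r1,c3) = 5
(r3,c2) = 5
(r3,c4) = 1

4 5 2 1 3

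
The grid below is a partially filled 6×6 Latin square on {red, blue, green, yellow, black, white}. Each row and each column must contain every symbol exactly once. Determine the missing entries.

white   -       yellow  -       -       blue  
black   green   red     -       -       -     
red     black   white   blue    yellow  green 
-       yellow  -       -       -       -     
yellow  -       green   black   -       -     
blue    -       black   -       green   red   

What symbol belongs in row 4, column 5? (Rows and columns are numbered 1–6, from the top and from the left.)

(r1,c2) = red
(r1,c4) = green
(r1,c5) = black
(r4,c1) = green
(r4,c3) = blue
(r5,c6) = white
(r6,c2) = white
(r6,c4) = yellow
(r2,c4) = white
(r2,c5) = blue
(r2,c6) = yellow
(r4,c4) = red
(r4,c5) = white

white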